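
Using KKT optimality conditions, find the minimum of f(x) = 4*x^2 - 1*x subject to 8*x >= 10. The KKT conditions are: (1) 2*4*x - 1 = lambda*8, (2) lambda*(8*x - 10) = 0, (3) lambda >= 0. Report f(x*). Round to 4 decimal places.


Step 1: Try lambda = 0 (constraint inactive).
x_unc = 1/(2*4) = 0.125
Check: 8*0.125 = 1.0 < 10 -- violated!
Step 2: Constraint must be active: 8*x = 10
x* = 10/8 = 1.25
lambda = (2*4*1.25 - 1)/8 = 1.125
Step 3: Compute optimal value.
f(x*) = 4*1.25^2 - 1*1.25 = 5.0


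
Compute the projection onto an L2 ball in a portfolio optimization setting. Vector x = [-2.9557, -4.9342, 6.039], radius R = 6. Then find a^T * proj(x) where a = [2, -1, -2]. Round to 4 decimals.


Step 1: Compute ||x|| (intermediates to 6 decimals).
||x|| = sqrt((-2.9557)^2 + (-4.9342)^2 + 6.039^2) = 8.339785
Step 2: Project.
Since ||x|| > R, scale = R/||x|| = 6/8.339785 = 0.719443, proj(x) = scale * x
proj(x) = [-2.126458, -3.549876, 4.344716]
Step 3: Dot product.
a^T * proj(x) = 2*(-2.126458) - 1*(-3.549876) - 2*4.344716 = -9.3925


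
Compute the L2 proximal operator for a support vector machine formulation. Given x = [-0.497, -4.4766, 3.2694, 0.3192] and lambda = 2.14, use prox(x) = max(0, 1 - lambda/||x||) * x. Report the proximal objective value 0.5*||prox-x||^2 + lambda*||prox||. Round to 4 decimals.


Step 1: Compute ||x||.
||x|| = 5.5747
Step 2: Compute scaling factor.
scale = max(0, 1 - 2.14/5.5747) = 0.6161
Step 3: prox(x) = [-0.3062, -2.7582, 2.0144, 0.1967]
||prox(x)|| = 3.4347
Step 4: Proximal objective.
0.5*||prox-x||^2 = 2.2898
lambda*||prox|| = 7.3503
Total = 9.6402


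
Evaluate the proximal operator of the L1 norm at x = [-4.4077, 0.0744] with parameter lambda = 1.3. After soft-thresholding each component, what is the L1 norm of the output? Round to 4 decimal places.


Soft-thresholding with lambda = 1.3:
prox(-4.4077) = sign(-4.4077)*max(|-4.4077| - 1.3, 0) = -3.1077
prox(0.0744) = sign(0.0744)*max(|0.0744| - 1.3, 0) = 0.0
prox(x) = [-3.1077, 0.0]
||prox(x)||_1 = 3.1077 + 0.0 = 3.1077


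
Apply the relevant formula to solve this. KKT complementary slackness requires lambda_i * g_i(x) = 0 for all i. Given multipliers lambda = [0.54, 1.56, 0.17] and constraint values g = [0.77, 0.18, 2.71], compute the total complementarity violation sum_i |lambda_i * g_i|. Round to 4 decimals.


KKT complementary slackness check:
lambda_1 * g_1 = 0.54 * 0.77 = 0.4158
lambda_2 * g_2 = 1.56 * 0.18 = 0.2808
lambda_3 * g_3 = 0.17 * 2.71 = 0.4607
Total violation = 0.4158 + 0.2808 + 0.4607 = 1.1573


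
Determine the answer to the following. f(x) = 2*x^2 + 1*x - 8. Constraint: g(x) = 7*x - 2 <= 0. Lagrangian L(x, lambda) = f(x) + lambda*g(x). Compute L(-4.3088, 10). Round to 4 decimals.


Step 1: Evaluate f(x).
f(-4.3088) = 2*(-4.3088)^2 + 1*(-4.3088) - 8 = 24.8227
Step 2: Evaluate g(x).
g(-4.3088) = 7*-4.3088 - 2 = -32.1616
Step 3: Compute Lagrangian.
L = 24.8227 + 10*-32.1616 = -296.7933


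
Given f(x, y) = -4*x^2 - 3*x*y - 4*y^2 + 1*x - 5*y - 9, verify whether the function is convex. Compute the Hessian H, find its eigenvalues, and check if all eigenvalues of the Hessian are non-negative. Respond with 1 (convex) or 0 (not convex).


The Hessian of f(x,y) = -4*x^2 - 3*x*y - 4*y^2 + 1*x - 5*y - 9 is:
H = [[-8, -3], [-3, -8]]
Trace = -8 - 8 = -16
Determinant = -8*-8 - (-3)^2 = 55
Discriminant = (-16)^2 - 4*55 = 36.0
Eigenvalues: lambda_1 = -11.0, lambda_2 = -5.0
The function is not convex.

0


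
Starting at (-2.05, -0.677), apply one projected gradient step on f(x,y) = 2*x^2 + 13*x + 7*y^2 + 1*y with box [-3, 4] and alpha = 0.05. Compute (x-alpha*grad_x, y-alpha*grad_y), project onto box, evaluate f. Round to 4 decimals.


Step 1: Compute gradient at (-2.05, -0.677).
grad_x = 2*2*-2.05 + 13 = 4.8
grad_y = 2*7*-0.677 + 1 = -8.478
Step 2: Gradient step.
x_raw = -2.05 - 0.05*4.8 = -2.29
y_raw = -0.677 - 0.05*-8.478 = -0.2531
Step 3: Project onto [-3, 4].
x_proj = clip(-2.29) = -2.29
y_proj = clip(-0.2531) = -0.2531
Step 4: Evaluate f.
f(-2.29, -0.2531) = -19.0865


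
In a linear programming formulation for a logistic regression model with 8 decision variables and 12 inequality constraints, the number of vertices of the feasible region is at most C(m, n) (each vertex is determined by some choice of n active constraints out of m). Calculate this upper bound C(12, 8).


Each vertex corresponds to some choice of n active constraints out of m, so the number of vertices is at most C(m, n) = m! / (n!(m-n)!).
m = 12, n = 8
Numerator: 12 * 11 * 10 * 9 * 8 * 7 * 6 * 5
Denominator: 8! = 40320
C(12, 8) = 495


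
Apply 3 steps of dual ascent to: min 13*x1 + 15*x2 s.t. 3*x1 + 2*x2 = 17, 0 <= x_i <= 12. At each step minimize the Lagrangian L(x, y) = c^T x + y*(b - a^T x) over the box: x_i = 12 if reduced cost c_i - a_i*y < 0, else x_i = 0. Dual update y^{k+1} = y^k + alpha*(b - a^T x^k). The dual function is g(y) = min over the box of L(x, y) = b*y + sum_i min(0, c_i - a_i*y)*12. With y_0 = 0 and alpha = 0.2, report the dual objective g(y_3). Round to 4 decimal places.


Dual ascent for LP: min 13*x1 + 15*x2, 3*x1 + 2*x2 = 17, 0 <= x_i <= 12
Step 1: y^k = 0.0, reduced costs: (13.0, 15.0)
  x^k = (0.0, 0.0), subgradient = b - a^T x = 17.0
  y^{k+1} = 0.0 + 0.2*17.0 = 3.4
Step 2: y^k = 3.4, reduced costs: (2.8, 8.2)
  x^k = (0.0, 0.0), subgradient = b - a^T x = 17.0
  y^{k+1} = 3.4 + 0.2*17.0 = 6.8
Step 3: y^k = 6.8, reduced costs: (-7.4, 1.4)
  x^k = (12.0, 0.0), subgradient = b - a^T x = -19.0
  y^{k+1} = 6.8 + 0.2*-19.0 = 3.0
Dual objective at y_3 = 3.0: reduced costs (4.0, 9.0), box minimizer x = (0.0, 0.0)
g(y_3) = b*y + (c1 - a1*y)*x1 + (c2 - a2*y)*x2 = 17*3.0 + 4.0*0.0 + 9.0*0.0 = 51.0 + 0.0 + 0.0 = 51.0


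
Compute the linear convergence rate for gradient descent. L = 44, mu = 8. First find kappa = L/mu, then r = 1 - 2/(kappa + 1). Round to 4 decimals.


Step 1: Compute the condition number.
kappa = L/mu = 44/8 = 5.5
Step 2: Compute the convergence rate.
r = 1 - 2/(kappa + 1) = 1 - 2*mu/(L + mu) = (L - mu)/(L + mu) = 36/52 = 0.6923


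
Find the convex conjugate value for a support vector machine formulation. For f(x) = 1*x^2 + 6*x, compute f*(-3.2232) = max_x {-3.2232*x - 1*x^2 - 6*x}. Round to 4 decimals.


f*(y) = sup_x {y*x - a*x^2 - b*x} = sup_x {(y-b)*x - a*x^2}
FOC: (y - b) - 2a*x = 0 => x* = (y - b)/(2a)
x* = (-3.2232 - 6)/(2*1) = -4.6116
f*(-3.2232) = (y-b)^2/(4a) = (-3.2232 - 6)^2/(4*1)
= 85.0674/4 = 21.2669


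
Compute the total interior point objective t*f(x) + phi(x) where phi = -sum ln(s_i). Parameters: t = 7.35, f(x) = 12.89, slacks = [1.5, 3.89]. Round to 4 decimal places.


Step 1: Compute log-barrier.
ln values: [0.4055, 1.3584]
phi = -(0.4055 + 1.3584) = -1.7639
Step 2: Compute augmented objective.
t*f(x) = 7.35*12.89 = 94.7415
Total = 94.7415 - 1.7639 = 92.9776


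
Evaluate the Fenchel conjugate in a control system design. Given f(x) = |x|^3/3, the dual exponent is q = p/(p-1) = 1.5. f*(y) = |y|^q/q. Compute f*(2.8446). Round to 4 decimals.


The conjugate exponent q satisfies 1/p + 1/q = 1.
p = 3, so q = 3/(3 - 1) = 1.5
|y|^q = 2.8446^1.5 = 4.7977
f*(2.8446) = 4.7977 / 1.5 = 3.1985


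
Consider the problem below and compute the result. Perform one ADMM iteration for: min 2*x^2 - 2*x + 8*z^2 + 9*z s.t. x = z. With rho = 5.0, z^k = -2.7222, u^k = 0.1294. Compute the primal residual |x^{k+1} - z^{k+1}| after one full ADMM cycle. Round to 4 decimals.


ADMM iteration with rho = 5.0, z^k = -2.7222, u^k = 0.1294
Step 1: x-update.
Minimize 2*x^2 - 2*x + (5.0/2)*(x + 2.7222 + 0.1294)^2
FOC: (2*2 + 5.0)*x = 2 + 5.0*(-2.7222 - 0.1294)
x^{k+1} = -1.362
Step 2: z-update.
Minimize 8*z^2 + 9*z + (5.0/2)*(-1.362 - z + 0.1294)^2
FOC: (2*8 + 5.0)*z = -9 + 5.0*(-1.362 + 0.1294)
z^{k+1} = -0.722
Step 3: u-update.
u^{k+1} = 0.1294 - 1.362 + 0.722 = -0.5106
Step 4: Primal residual = |-1.362 + 0.722| = 0.64


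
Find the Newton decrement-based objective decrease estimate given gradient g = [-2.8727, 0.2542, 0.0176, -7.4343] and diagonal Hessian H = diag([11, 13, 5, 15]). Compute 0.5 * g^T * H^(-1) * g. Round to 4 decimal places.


Step 1: H is diagonal, so H^(-1) * g = [-0.2612, 0.0196, 0.0035, -0.4956].
Step 2: g^T H^(-1) g = sum_i g_i^2 / H_ii
  = (-2.8727)^2/11 + (0.2542)^2/13 + (0.0176)^2/5 + (-7.4343)^2/15
  = 0.7502 + 0.005 + 0.0001 + 3.6846 = 4.4398
Step 3: Objective decrease = 0.5 * g^T H^(-1) g = 2.2199


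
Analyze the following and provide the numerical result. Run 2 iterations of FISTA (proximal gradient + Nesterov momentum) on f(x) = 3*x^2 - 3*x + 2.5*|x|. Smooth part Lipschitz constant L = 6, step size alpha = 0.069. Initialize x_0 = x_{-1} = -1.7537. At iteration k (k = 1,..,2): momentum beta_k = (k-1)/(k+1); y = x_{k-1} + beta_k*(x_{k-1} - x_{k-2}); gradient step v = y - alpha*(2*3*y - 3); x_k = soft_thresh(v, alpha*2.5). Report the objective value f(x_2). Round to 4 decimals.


FISTA on f(x) = 3*x^2 - 3*x + 2.5*|x|
L = 6, alpha = 0.069
Iteration 1: beta = 0.0, y = -1.7537 + 0.0*(-1.7537 + 1.7537) = -1.7537
  grad(y) = -13.5222, v = y - alpha*grad = -0.8207
  prox(v) = soft_thresh(-0.8207, 0.1725) = -0.6482
Iteration 2: beta = 0.3333, y = -0.6482 + 0.3333*(-0.6482 + 1.7537) = -0.2797
  grad(y) = -4.6779, v = y - alpha*grad = 0.0431
  prox(v) = soft_thresh(0.0431, 0.1725) = 0.0
f(x_2) = 3*0.0^2 - 3*0.0 + 2.5*|0.0| = 0.0


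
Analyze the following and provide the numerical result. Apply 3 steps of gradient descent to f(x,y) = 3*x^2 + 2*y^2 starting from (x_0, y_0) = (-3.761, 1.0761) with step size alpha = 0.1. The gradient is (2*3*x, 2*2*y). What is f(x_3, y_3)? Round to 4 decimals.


Gradient descent on f(x,y) = 3*x^2 + 2*y^2.
Starting point: (-3.761, 1.0761), alpha = 0.1
Step 1: grad_x = 2*3*-3.761 = -22.566, grad_y = 2*2*1.0761 = 4.3044
  x_1 = -3.761 - 0.1*-22.566 = -1.5044
  y_1 = 1.0761 - 0.1*4.3044 = 0.6457
Step 2: grad_x = 2*3*-1.5044 = -9.0264, grad_y = 2*2*0.6457 = 2.5826
  x_2 = -1.5044 - 0.1*-9.0264 = -0.6018
  y_2 = 0.6457 - 0.1*2.5826 = 0.3874
Step 3: grad_x = 2*3*-0.6018 = -3.6106, grad_y = 2*2*0.3874 = 1.5496
  x_3 = -0.6018 - 0.1*-3.6106 = -0.2407
  y_3 = 0.3874 - 0.1*1.5496 = 0.2324
f(-0.2407, 0.2324) = 3*(-0.2407)^2 + 2*0.2324^2 = 0.2819


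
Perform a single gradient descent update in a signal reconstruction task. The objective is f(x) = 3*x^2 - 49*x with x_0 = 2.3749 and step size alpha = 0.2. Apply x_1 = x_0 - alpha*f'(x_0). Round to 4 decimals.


We compute the gradient at x_0 and apply the update.
f'(x) = 6*x - 49
f'(2.3749) = 6*2.3749 - 49 = -34.7506
x_1 = 2.3749 - 0.2*-34.7506 = 9.325


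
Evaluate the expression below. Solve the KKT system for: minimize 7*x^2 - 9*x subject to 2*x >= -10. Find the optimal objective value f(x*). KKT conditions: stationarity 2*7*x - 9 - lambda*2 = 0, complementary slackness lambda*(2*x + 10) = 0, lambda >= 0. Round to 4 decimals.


Step 1: Try lambda = 0 (constraint inactive).
Stationarity: 2*7*x - 9 = 0
x* = 9/(2*7) = 9/14 = 0.6429 (rounded; the exact value 9/14 is used below)
Check constraint: 2*0.6429 = 1.2858 >= -10 -- satisfied.
Step 2: Compute optimal value.
f(x*) = 7*(9/14)^2 - 9*(9/14) = -2.8929


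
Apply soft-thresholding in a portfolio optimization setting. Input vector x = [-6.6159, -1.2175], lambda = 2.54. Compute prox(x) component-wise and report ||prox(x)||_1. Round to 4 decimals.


Soft-thresholding with lambda = 2.54:
prox(-6.6159) = sign(-6.6159)*max(|-6.6159| - 2.54, 0) = -4.0759
prox(-1.2175) = sign(-1.2175)*max(|-1.2175| - 2.54, 0) = 0.0
prox(x) = [-4.0759, 0.0]
||prox(x)||_1 = 4.0759 + 0.0 = 4.0759


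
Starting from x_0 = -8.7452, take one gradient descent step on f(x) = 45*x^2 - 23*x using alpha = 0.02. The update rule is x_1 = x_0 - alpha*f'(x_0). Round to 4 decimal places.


We compute the gradient at x_0 and apply the update.
f'(x) = 90*x - 23
f'(-8.7452) = 90*-8.7452 - 23 = -810.068
x_1 = -8.7452 - 0.02*-810.068 = 7.4562


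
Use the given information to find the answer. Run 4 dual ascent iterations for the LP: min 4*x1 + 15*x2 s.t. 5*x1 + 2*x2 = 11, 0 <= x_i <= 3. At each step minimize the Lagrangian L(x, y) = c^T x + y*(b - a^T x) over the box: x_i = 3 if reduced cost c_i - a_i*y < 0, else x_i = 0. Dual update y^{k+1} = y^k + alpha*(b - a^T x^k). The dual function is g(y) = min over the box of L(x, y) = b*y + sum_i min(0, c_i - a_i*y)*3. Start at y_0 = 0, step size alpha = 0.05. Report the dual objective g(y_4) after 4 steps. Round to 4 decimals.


Dual ascent for LP: min 4*x1 + 15*x2, 5*x1 + 2*x2 = 11, 0 <= x_i <= 3
Step 1: y^k = 0.0, reduced costs: (4.0, 15.0)
  x^k = (0.0, 0.0), subgradient = b - a^T x = 11.0
  y^{k+1} = 0.0 + 0.05*11.0 = 0.55
Step 2: y^k = 0.55, reduced costs: (1.25, 13.9)
  x^k = (0.0, 0.0), subgradient = b - a^T x = 11.0
  y^{k+1} = 0.55 + 0.05*11.0 = 1.1
Step 3: y^k = 1.1, reduced costs: (-1.5, 12.8)
  x^k = (3.0, 0.0), subgradient = b - a^T x = -4.0
  y^{k+1} = 1.1 + 0.05*-4.0 = 0.9
Step 4: y^k = 0.9, reduced costs: (-0.5, 13.2)
  x^k = (3.0, 0.0), subgradient = b - a^T x = -4.0
  y^{k+1} = 0.9 + 0.05*-4.0 = 0.7
Dual objective at y_4 = 0.7: reduced costs (0.5, 13.6), box minimizer x = (0.0, 0.0)
g(y_4) = b*y + (c1 - a1*y)*x1 + (c2 - a2*y)*x2 = 11*0.7 + 0.5*0.0 + 13.6*0.0 = 7.7 + 0.0 + 0.0 = 7.7


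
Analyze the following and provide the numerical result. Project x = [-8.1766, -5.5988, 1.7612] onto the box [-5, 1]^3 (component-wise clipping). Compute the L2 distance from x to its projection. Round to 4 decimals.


Project each component onto [-5, 1].
clip(-8.1766) = -5.0, clip(-5.5988) = -5.0, clip(1.7612) = 1.0
Projection = [-5.0, -5.0, 1.0]
Squared diffs: [10.0908, 0.3586, 0.5794]
Distance = sqrt(11.0288) = 3.321


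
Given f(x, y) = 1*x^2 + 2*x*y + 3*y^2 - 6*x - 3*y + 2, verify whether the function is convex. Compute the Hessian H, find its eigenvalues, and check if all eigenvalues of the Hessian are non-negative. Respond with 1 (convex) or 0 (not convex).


The Hessian of f(x,y) = 1*x^2 + 2*x*y + 3*y^2 - 6*x - 3*y + 2 is:
H = [[2, 2], [2, 6]]
Trace = 2 + 6 = 8
Determinant = 2*6 - (2)^2 = 8
Discriminant = (8)^2 - 4*8 = 32.0
Eigenvalues: lambda_1 = 1.1716, lambda_2 = 6.8284
The function is convex.

1


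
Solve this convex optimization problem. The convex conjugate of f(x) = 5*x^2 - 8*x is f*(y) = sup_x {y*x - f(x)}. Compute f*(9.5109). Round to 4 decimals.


f*(y) = sup_x {y*x - a*x^2 - b*x} = sup_x {(y-b)*x - a*x^2}
FOC: (y - b) - 2a*x = 0 => x* = (y - b)/(2a)
x* = (9.5109 + 8)/(2*5) = 1.7511
f*(9.5109) = (y-b)^2/(4a) = (9.5109 + 8)^2/(4*5)
= 306.6316/20 = 15.3316


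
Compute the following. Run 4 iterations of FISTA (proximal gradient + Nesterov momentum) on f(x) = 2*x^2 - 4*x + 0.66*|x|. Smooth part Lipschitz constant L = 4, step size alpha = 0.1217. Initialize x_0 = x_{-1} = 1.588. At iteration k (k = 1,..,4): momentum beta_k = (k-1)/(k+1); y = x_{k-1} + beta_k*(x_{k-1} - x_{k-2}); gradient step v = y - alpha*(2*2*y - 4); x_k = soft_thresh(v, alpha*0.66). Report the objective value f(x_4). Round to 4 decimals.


FISTA on f(x) = 2*x^2 - 4*x + 0.66*|x|
L = 4, alpha = 0.1217
Iteration 1: beta = 0.0, y = 1.588 + 0.0*(1.588 - 1.588) = 1.588
  grad(y) = 2.352, v = y - alpha*grad = 1.3018
  prox(v) = soft_thresh(1.3018, 0.0803) = 1.2214
Iteration 2: beta = 0.3333, y = 1.2214 + 0.3333*(1.2214 - 1.588) = 1.0993
  grad(y) = 0.397, v = y - alpha*grad = 1.0509
  prox(v) = soft_thresh(1.0509, 0.0803) = 0.9706
Iteration 3: beta = 0.5, y = 0.9706 + 0.5*(0.9706 - 1.2214) = 0.8452
  grad(y) = -0.6192, v = y - alpha*grad = 0.9206
  prox(v) = soft_thresh(0.9206, 0.0803) = 0.8402
Iteration 4: beta = 0.6, y = 0.8402 + 0.6*(0.8402 - 0.9706) = 0.762
  grad(y) = -0.952, v = y - alpha*grad = 0.8779
  prox(v) = soft_thresh(0.8779, 0.0803) = 0.7975
f(x_4) = 2*0.7975^2 - 4*0.7975 + 0.66*|0.7975| = -1.3916


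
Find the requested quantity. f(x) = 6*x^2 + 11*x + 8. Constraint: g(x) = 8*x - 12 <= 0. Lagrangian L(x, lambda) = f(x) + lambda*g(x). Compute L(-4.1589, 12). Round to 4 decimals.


Step 1: Evaluate f(x).
f(-4.1589) = 6*(-4.1589)^2 + 11*(-4.1589) + 8 = 66.0308
Step 2: Evaluate g(x).
g(-4.1589) = 8*-4.1589 - 12 = -45.2712
Step 3: Compute Lagrangian.
L = 66.0308 + 12*-45.2712 = -477.2236


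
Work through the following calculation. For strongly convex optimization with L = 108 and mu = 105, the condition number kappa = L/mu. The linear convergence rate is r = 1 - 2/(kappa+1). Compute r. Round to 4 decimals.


Step 1: Compute the condition number.
kappa = L/mu = 108/105 = 1.0286
Step 2: Compute the convergence rate.
r = 1 - 2/(kappa + 1) = 1 - 2*mu/(L + mu) = (L - mu)/(L + mu) = 3/213 = 0.0141


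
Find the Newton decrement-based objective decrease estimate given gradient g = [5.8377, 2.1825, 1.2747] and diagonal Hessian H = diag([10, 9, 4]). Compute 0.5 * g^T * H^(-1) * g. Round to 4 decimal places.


Step 1: H is diagonal, so H^(-1) * g = [0.5838, 0.2425, 0.3187].
Step 2: g^T H^(-1) g = sum_i g_i^2 / H_ii
  = (5.8377)^2/10 + (2.1825)^2/9 + (1.2747)^2/4
  = 3.4079 + 0.5293 + 0.4062 = 4.3433
Step 3: Objective decrease = 0.5 * g^T H^(-1) g = 2.1717


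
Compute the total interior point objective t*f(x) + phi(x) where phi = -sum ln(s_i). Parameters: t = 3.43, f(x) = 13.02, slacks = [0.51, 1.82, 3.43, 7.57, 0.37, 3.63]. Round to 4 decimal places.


Step 1: Compute log-barrier.
ln values: [-0.6733, 0.5988, 1.2326, 2.0242, -0.9943, 1.2892]
phi = -(-0.6733 + 0.5988 + 1.2326 + 2.0242 - 0.9943 + 1.2892) = -3.4772
Step 2: Compute augmented objective.
t*f(x) = 3.43*13.02 = 44.6586
Total = 44.6586 - 3.4772 = 41.1814


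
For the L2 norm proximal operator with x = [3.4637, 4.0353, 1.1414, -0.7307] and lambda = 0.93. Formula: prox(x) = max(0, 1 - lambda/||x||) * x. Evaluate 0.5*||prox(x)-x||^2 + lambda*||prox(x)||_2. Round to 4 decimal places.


Step 1: Compute ||x||.
||x|| = 5.4879
Step 2: Compute scaling factor.
scale = max(0, 1 - 0.93/5.4879) = 0.8305
Step 3: prox(x) = [2.8767, 3.3515, 0.948, -0.6069]
||prox(x)|| = 4.5579
Step 4: Proximal objective.
0.5*||prox-x||^2 = 0.4325
lambda*||prox|| = 4.2388
Total = 4.6713


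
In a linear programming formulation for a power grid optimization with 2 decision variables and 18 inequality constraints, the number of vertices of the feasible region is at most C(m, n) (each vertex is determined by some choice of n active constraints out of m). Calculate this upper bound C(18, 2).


Each vertex corresponds to some choice of n active constraints out of m, so the number of vertices is at most C(m, n) = m! / (n!(m-n)!).
m = 18, n = 2
Numerator: 18 * 17
Denominator: 2! = 2
C(18, 2) = 153


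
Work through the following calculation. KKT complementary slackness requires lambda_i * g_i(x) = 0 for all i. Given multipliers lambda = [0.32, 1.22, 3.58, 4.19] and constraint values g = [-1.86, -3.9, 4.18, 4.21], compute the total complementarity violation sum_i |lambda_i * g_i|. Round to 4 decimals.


KKT complementary slackness check:
lambda_1 * g_1 = 0.32 * -1.86 = -0.5952
lambda_2 * g_2 = 1.22 * -3.9 = -4.758
lambda_3 * g_3 = 3.58 * 4.18 = 14.9644
lambda_4 * g_4 = 4.19 * 4.21 = 17.6399
Total violation = 0.5952 + 4.758 + 14.9644 + 17.6399 = 37.9575


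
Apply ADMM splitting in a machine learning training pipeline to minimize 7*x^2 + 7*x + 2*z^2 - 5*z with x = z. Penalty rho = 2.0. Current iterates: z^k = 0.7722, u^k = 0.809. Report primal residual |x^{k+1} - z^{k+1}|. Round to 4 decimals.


ADMM iteration with rho = 2.0, z^k = 0.7722, u^k = 0.809
Step 1: x-update.
Minimize 7*x^2 + 7*x + (2.0/2)*(x - 0.7722 + 0.809)^2
FOC: (2*7 + 2.0)*x = -7 + 2.0*(0.7722 - 0.809)
x^{k+1} = -0.4421
Step 2: z-update.
Minimize 2*z^2 - 5*z + (2.0/2)*(-0.4421 - z + 0.809)^2
FOC: (2*2 + 2.0)*z = 5 + 2.0*(-0.4421 + 0.809)
z^{k+1} = 0.9556
Step 3: u-update.
u^{k+1} = 0.809 - 0.4421 - 0.9556 = -0.5887
Step 4: Primal residual = |-0.4421 - 0.9556| = 1.3977


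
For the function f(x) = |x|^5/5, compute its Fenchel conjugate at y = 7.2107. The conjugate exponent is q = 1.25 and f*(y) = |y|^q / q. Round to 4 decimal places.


The conjugate exponent q satisfies 1/p + 1/q = 1.
p = 5, so q = 5/(5 - 1) = 1.25
|y|^q = 7.2107^1.25 = 11.816
f*(7.2107) = 11.816 / 1.25 = 9.4528


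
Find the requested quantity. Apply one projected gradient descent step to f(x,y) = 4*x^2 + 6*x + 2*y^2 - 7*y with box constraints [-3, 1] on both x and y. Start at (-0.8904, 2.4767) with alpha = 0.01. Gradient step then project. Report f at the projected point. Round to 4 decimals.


Step 1: Compute gradient at (-0.8904, 2.4767).
grad_x = 2*4*-0.8904 + 6 = -1.1232
grad_y = 2*2*2.4767 - 7 = 2.9068
Step 2: Gradient step.
x_raw = -0.8904 - 0.01*-1.1232 = -0.8792
y_raw = 2.4767 - 0.01*2.9068 = 2.4476
Step 3: Project onto [-3, 1].
x_proj = clip(-0.8792) = -0.8792
y_proj = clip(2.4476) = 1.0
Step 4: Evaluate f.
f(-0.8792, 1.0) = -7.1833


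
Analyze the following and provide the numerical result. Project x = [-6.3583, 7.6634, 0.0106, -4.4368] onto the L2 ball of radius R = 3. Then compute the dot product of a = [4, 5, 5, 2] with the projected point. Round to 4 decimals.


Step 1: Compute ||x|| (intermediates to 6 decimals).
||x|| = sqrt((-6.3583)^2 + 7.6634^2 + 0.0106^2 + (-4.4368)^2) = 10.901421
Step 2: Project.
Since ||x|| > R, scale = R/||x|| = 3/10.901421 = 0.275193, proj(x) = scale * x
proj(x) = [-1.74976, 2.108914, 0.002917, -1.220976]
Step 3: Dot product.
a^T * proj(x) = 4*(-1.74976) + 5*2.108914 + 5*0.002917 + 2*(-1.220976) = 1.1182


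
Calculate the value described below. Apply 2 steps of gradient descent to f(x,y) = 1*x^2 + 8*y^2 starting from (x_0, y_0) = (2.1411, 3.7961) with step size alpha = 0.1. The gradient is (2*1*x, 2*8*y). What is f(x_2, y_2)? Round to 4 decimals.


Gradient descent on f(x,y) = 1*x^2 + 8*y^2.
Starting point: (2.1411, 3.7961), alpha = 0.1
Step 1: grad_x = 2*1*2.1411 = 4.2822, grad_y = 2*8*3.7961 = 60.7376
  x_1 = 2.1411 - 0.1*4.2822 = 1.7129
  y_1 = 3.7961 - 0.1*60.7376 = -2.2777
Step 2: grad_x = 2*1*1.7129 = 3.4258, grad_y = 2*8*-2.2777 = -36.4426
  x_2 = 1.7129 - 0.1*3.4258 = 1.3703
  y_2 = -2.2777 - 0.1*-36.4426 = 1.3666
f(1.3703, 1.3666) = 1*1.3703^2 + 8*1.3666^2 = 16.8184


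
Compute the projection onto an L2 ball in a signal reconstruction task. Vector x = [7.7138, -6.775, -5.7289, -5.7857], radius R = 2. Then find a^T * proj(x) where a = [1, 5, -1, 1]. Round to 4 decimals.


Step 1: Compute ||x|| (intermediates to 6 decimals).
||x|| = sqrt(7.7138^2 + (-6.775)^2 + (-5.7289)^2 + (-5.7857)^2) = 13.103357
Step 2: Project.
Since ||x|| > R, scale = R/||x|| = 2/13.103357 = 0.152633, proj(x) = scale * x
proj(x) = [1.17738, -1.034089, -0.874419, -0.883089]
Step 3: Dot product.
a^T * proj(x) = 1*1.17738 + 5*(-1.034089) - 1*(-0.874419) + 1*(-0.883089) = -4.0017


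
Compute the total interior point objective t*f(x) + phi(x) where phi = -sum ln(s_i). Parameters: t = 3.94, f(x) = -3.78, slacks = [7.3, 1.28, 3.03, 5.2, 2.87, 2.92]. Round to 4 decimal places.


Step 1: Compute log-barrier.
ln values: [1.9879, 0.2469, 1.1086, 1.6487, 1.0543, 1.0716]
phi = -(1.9879 + 0.2469 + 1.1086 + 1.6487 + 1.0543 + 1.0716) = -7.1179
Step 2: Compute augmented objective.
t*f(x) = 3.94*-3.78 = -14.8932
Total = -14.8932 - 7.1179 = -22.0111


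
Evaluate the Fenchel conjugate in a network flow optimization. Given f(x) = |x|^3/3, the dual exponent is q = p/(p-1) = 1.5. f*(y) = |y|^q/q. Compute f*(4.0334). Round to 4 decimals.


The conjugate exponent q satisfies 1/p + 1/q = 1.
p = 3, so q = 3/(3 - 1) = 1.5
|y|^q = 4.0334^1.5 = 8.1004
f*(4.0334) = 8.1004 / 1.5 = 5.4003


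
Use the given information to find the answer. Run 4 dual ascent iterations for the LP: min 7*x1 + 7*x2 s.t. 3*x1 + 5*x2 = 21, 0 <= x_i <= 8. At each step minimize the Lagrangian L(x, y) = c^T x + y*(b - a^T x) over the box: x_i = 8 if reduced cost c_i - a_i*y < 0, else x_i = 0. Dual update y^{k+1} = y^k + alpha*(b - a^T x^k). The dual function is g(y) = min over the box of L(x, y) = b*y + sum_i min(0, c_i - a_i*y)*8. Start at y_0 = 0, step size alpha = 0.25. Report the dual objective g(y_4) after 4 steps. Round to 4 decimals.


Dual ascent for LP: min 7*x1 + 7*x2, 3*x1 + 5*x2 = 21, 0 <= x_i <= 8
Step 1: y^k = 0.0, reduced costs: (7.0, 7.0)
  x^k = (0.0, 0.0), subgradient = b - a^T x = 21.0
  y^{k+1} = 0.0 + 0.25*21.0 = 5.25
Step 2: y^k = 5.25, reduced costs: (-8.75, -19.25)
  x^k = (8.0, 8.0), subgradient = b - a^T x = -43.0
  y^{k+1} = 5.25 + 0.25*-43.0 = -5.5
Step 3: y^k = -5.5, reduced costs: (23.5, 34.5)
  x^k = (0.0, 0.0), subgradient = b - a^T x = 21.0
  y^{k+1} = -5.5 + 0.25*21.0 = -0.25
Step 4: y^k = -0.25, reduced costs: (7.75, 8.25)
  x^k = (0.0, 0.0), subgradient = b - a^T x = 21.0
  y^{k+1} = -0.25 + 0.25*21.0 = 5.0
Dual objective at y_4 = 5.0: reduced costs (-8.0, -18.0), box minimizer x = (8.0, 8.0)
g(y_4) = b*y + (c1 - a1*y)*x1 + (c2 - a2*y)*x2 = 21*5.0 + (-8.0)*8.0 + (-18.0)*8.0 = 105.0 - 64.0 - 144.0 = -103.0


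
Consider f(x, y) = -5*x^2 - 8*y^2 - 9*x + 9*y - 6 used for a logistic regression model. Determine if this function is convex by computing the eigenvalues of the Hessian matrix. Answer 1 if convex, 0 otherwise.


The Hessian of f(x,y) = -5*x^2 - 8*y^2 - 9*x + 9*y - 6 is:
H = [[-10, 0], [0, -16]]
Trace = -10 - 16 = -26
Determinant = -10*-16 - (0)^2 = 160
Discriminant = (-26)^2 - 4*160 = 36.0
Eigenvalues: lambda_1 = -16.0, lambda_2 = -10.0
The function is not convex.

0


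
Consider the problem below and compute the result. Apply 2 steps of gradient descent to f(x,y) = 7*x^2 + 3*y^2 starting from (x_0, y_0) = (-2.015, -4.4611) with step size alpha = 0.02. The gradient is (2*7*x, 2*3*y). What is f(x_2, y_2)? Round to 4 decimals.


Gradient descent on f(x,y) = 7*x^2 + 3*y^2.
Starting point: (-2.015, -4.4611), alpha = 0.02
Step 1: grad_x = 2*7*-2.015 = -28.21, grad_y = 2*3*-4.4611 = -26.7666
  x_1 = -2.015 - 0.02*-28.21 = -1.4508
  y_1 = -4.4611 - 0.02*-26.7666 = -3.9258
Step 2: grad_x = 2*7*-1.4508 = -20.3112, grad_y = 2*3*-3.9258 = -23.5546
  x_2 = -1.4508 - 0.02*-20.3112 = -1.0446
  y_2 = -3.9258 - 0.02*-23.5546 = -3.4547
f(-1.0446, -3.4547) = 7*(-1.0446)^2 + 3*(-3.4547)^2 = 43.4423


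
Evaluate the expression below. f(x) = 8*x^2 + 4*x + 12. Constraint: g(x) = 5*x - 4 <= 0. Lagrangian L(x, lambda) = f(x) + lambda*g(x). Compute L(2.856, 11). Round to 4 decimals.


Step 1: Evaluate f(x).
f(2.856) = 8*2.856^2 + 4*2.856 + 12 = 88.6779
Step 2: Evaluate g(x).
g(2.856) = 5*2.856 - 4 = 10.28
Step 3: Compute Lagrangian.
L = 88.6779 + 11*10.28 = 201.7579


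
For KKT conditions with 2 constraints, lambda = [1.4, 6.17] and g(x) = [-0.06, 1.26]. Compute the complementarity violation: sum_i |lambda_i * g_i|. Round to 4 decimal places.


KKT complementary slackness check:
lambda_1 * g_1 = 1.4 * -0.06 = -0.084
lambda_2 * g_2 = 6.17 * 1.26 = 7.7742
Total violation = 0.084 + 7.7742 = 7.8582


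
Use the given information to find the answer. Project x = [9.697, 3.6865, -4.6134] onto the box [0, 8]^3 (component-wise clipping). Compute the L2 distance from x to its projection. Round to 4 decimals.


Project each component onto [0, 8].
clip(9.697) = 8.0, clip(3.6865) = 3.6865, clip(-4.6134) = 0.0
Projection = [8.0, 3.6865, 0.0]
Squared diffs: [2.8798, 0.0, 21.2835]
Distance = sqrt(24.1633) = 4.9156


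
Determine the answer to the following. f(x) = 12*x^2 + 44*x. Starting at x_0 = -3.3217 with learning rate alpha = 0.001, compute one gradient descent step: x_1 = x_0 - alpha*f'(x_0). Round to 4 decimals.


We compute the gradient at x_0 and apply the update.
f'(x) = 24*x + 44
f'(-3.3217) = 24*-3.3217 + 44 = -35.7208
x_1 = -3.3217 - 0.001*-35.7208 = -3.286


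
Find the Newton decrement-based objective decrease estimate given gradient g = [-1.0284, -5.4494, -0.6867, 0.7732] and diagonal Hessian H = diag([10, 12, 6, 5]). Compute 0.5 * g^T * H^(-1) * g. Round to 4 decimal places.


Step 1: H is diagonal, so H^(-1) * g = [-0.1028, -0.4541, -0.1145, 0.1546].
Step 2: g^T H^(-1) g = sum_i g_i^2 / H_ii
  = (-1.0284)^2/10 + (-5.4494)^2/12 + (-0.6867)^2/6 + (0.7732)^2/5
  = 0.1058 + 2.4747 + 0.0786 + 0.1196 = 2.7786
Step 3: Objective decrease = 0.5 * g^T H^(-1) g = 1.3893


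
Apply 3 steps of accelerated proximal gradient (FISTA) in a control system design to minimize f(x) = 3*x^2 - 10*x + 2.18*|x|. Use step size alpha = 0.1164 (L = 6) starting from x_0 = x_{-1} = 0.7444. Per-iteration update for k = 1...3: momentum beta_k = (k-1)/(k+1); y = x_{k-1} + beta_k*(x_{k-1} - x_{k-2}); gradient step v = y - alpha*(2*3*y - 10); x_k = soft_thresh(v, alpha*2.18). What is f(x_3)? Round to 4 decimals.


FISTA on f(x) = 3*x^2 - 10*x + 2.18*|x|
L = 6, alpha = 0.1164
Iteration 1: beta = 0.0, y = 0.7444 + 0.0*(0.7444 - 0.7444) = 0.7444
  grad(y) = -5.5336, v = y - alpha*grad = 1.3885
  prox(v) = soft_thresh(1.3885, 0.2538) = 1.1348
Iteration 2: beta = 0.3333, y = 1.1348 + 0.3333*(1.1348 - 0.7444) = 1.2649
  grad(y) = -2.4107, v = y - alpha*grad = 1.5455
  prox(v) = soft_thresh(1.5455, 0.2538) = 1.2917
Iteration 3: beta = 0.5, y = 1.2917 + 0.5*(1.2917 - 1.1348) = 1.3702
  grad(y) = -1.7787, v = y - alpha*grad = 1.5773
  prox(v) = soft_thresh(1.5773, 0.2538) = 1.3235
f(x_3) = 3*1.3235^2 - 10*1.3235 + 2.18*|1.3235| = -5.0948


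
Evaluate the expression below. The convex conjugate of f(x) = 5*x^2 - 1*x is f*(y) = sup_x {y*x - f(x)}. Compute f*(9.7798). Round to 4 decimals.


f*(y) = sup_x {y*x - a*x^2 - b*x} = sup_x {(y-b)*x - a*x^2}
FOC: (y - b) - 2a*x = 0 => x* = (y - b)/(2a)
x* = (9.7798 + 1)/(2*5) = 1.078
f*(9.7798) = (y-b)^2/(4a) = (9.7798 + 1)^2/(4*5)
= 116.2041/20 = 5.8102


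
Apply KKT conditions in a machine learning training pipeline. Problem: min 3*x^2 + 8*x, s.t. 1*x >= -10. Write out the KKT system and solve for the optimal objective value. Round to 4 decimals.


Step 1: Try lambda = 0 (constraint inactive).
Stationarity: 2*3*x + 8 = 0
x* = -8/(2*3) = -4/3 = -1.3333 (rounded; the exact value -4/3 is used below)
Check constraint: 1*-1.3333 = -1.3333 >= -10 -- satisfied.
Step 2: Compute optimal value.
f(x*) = 3*(-4/3)^2 + 8*(-4/3) = -5.3333


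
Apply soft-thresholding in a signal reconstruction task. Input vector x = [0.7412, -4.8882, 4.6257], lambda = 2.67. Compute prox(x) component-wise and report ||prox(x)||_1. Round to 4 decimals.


Soft-thresholding with lambda = 2.67:
prox(0.7412) = sign(0.7412)*max(|0.7412| - 2.67, 0) = 0.0
prox(-4.8882) = sign(-4.8882)*max(|-4.8882| - 2.67, 0) = -2.2182
prox(4.6257) = sign(4.6257)*max(|4.6257| - 2.67, 0) = 1.9557
prox(x) = [0.0, -2.2182, 1.9557]
||prox(x)||_1 = 0.0 + 2.2182 + 1.9557 = 4.1739


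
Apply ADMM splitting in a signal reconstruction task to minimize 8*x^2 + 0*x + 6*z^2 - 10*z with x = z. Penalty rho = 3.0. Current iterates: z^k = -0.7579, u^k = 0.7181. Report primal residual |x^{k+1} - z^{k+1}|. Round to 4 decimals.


ADMM iteration with rho = 3.0, z^k = -0.7579, u^k = 0.7181
Step 1: x-update.
Minimize 8*x^2 + 0*x + (3.0/2)*(x + 0.7579 + 0.7181)^2
FOC: (2*8 + 3.0)*x = 0 + 3.0*(-0.7579 - 0.7181)
x^{k+1} = -0.2331
Step 2: z-update.
Minimize 6*z^2 - 10*z + (3.0/2)*(-0.2331 - z + 0.7181)^2
FOC: (2*6 + 3.0)*z = 10 + 3.0*(-0.2331 + 0.7181)
z^{k+1} = 0.7637
Step 3: u-update.
u^{k+1} = 0.7181 - 0.2331 - 0.7637 = -0.2786
Step 4: Primal residual = |-0.2331 - 0.7637| = 0.9967


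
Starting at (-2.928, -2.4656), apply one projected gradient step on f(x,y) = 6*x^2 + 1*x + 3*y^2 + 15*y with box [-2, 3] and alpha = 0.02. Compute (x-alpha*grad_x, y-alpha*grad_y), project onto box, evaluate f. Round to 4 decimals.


Step 1: Compute gradient at (-2.928, -2.4656).
grad_x = 2*6*-2.928 + 1 = -34.136
grad_y = 2*3*-2.4656 + 15 = 0.2064
Step 2: Gradient step.
x_raw = -2.928 - 0.02*-34.136 = -2.2453
y_raw = -2.4656 - 0.02*0.2064 = -2.4697
Step 3: Project onto [-2, 3].
x_proj = clip(-2.2453) = -2.0
y_proj = clip(-2.4697) = -2.0
Step 4: Evaluate f.
f(-2.0, -2.0) = 4.0


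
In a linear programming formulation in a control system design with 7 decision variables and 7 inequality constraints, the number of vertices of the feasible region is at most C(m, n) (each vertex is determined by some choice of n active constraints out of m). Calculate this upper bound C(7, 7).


Each vertex corresponds to some choice of n active constraints out of m, so the number of vertices is at most C(m, n) = m! / (n!(m-n)!).
m = 7, n = 7
Numerator: 7 * 6 * 5 * 4 * 3 * 2 * 1
Denominator: 7! = 5040
C(7, 7) = 1


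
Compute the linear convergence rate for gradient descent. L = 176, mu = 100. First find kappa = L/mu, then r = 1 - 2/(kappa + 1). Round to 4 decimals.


Step 1: Compute the condition number.
kappa = L/mu = 176/100 = 1.76
Step 2: Compute the convergence rate.
r = 1 - 2/(kappa + 1) = 1 - 2*mu/(L + mu) = (L - mu)/(L + mu) = 76/276 = 0.2754


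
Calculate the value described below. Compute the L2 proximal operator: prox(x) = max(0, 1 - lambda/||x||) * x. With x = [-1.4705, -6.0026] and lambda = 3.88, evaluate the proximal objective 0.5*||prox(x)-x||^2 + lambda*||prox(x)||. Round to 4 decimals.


Step 1: Compute ||x||.
||x|| = 6.1801
Step 2: Compute scaling factor.
scale = max(0, 1 - 3.88/6.1801) = 0.3722
Step 3: prox(x) = [-0.5473, -2.234]
||prox(x)|| = 2.3001
Step 4: Proximal objective.
0.5*||prox-x||^2 = 7.5272
lambda*||prox|| = 8.9244
Total = 16.4516


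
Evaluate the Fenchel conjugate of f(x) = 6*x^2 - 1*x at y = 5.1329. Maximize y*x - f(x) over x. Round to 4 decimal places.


f*(y) = sup_x {y*x - a*x^2 - b*x} = sup_x {(y-b)*x - a*x^2}
FOC: (y - b) - 2a*x = 0 => x* = (y - b)/(2a)
x* = (5.1329 + 1)/(2*6) = 0.5111
f*(5.1329) = (y-b)^2/(4a) = (5.1329 + 1)^2/(4*6)
= 37.6125/24 = 1.5672


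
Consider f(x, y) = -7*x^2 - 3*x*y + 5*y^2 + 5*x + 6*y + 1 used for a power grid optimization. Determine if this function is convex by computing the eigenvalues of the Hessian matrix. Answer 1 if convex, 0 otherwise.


The Hessian of f(x,y) = -7*x^2 - 3*x*y + 5*y^2 + 5*x + 6*y + 1 is:
H = [[-14, -3], [-3, 10]]
Trace = -14 + 10 = -4
Determinant = -14*10 - (-3)^2 = -149
Discriminant = (-4)^2 - 4*-149 = 612.0
Eigenvalues: lambda_1 = -14.3693, lambda_2 = 10.3693
The function is not convex.

0


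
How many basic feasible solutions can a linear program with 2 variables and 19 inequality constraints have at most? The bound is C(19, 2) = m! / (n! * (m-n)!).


Each vertex corresponds to some choice of n active constraints out of m, so the number of vertices is at most C(m, n) = m! / (n!(m-n)!).
m = 19, n = 2
Numerator: 19 * 18
Denominator: 2! = 2
C(19, 2) = 171


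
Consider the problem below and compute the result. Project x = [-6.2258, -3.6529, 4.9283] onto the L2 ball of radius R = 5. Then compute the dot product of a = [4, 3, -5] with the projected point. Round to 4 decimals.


Step 1: Compute ||x|| (intermediates to 6 decimals).
||x|| = sqrt((-6.2258)^2 + (-3.6529)^2 + 4.9283^2) = 8.740275
Step 2: Project.
Since ||x|| > R, scale = R/||x|| = 5/8.740275 = 0.572064, proj(x) = scale * x
proj(x) = [-3.561556, -2.089693, 2.819303]
Step 3: Dot product.
a^T * proj(x) = 4*(-3.561556) + 3*(-2.089693) - 5*2.819303 = -34.6118


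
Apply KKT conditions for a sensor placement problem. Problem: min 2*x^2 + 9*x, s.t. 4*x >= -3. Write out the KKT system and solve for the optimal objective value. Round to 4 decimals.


Step 1: Try lambda = 0 (constraint inactive).
x_unc = -9/(2*2) = -2.25
Check: 4*-2.25 = -9.0 < -3 -- violated!
Step 2: Constraint must be active: 4*x = -3
x* = -3/4 = -0.75
lambda = (2*2*(-0.75) + 9)/4 = 1.5
Step 3: Compute optimal value.
f(x*) = 2*(-0.75)^2 + 9*(-0.75) = -5.625


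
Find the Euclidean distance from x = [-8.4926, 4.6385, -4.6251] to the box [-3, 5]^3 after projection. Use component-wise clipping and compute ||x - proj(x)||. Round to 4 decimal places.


Project each component onto [-3, 5].
clip(-8.4926) = -3.0, clip(4.6385) = 4.6385, clip(-4.6251) = -3.0
Projection = [-3.0, 4.6385, -3.0]
Squared diffs: [30.1687, 0.0, 2.641]
Distance = sqrt(32.8097) = 5.728


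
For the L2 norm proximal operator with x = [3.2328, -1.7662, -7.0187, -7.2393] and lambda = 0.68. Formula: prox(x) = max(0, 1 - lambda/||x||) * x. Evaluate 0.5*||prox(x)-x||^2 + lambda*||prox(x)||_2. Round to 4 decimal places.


Step 1: Compute ||x||.
||x|| = 10.735
Step 2: Compute scaling factor.
scale = max(0, 1 - 0.68/10.735) = 0.9367
Step 3: prox(x) = [3.028, -1.6543, -6.5741, -6.7807]
||prox(x)|| = 10.055
Step 4: Proximal objective.
0.5*||prox-x||^2 = 0.2312
lambda*||prox|| = 6.8374
Total = 7.0686


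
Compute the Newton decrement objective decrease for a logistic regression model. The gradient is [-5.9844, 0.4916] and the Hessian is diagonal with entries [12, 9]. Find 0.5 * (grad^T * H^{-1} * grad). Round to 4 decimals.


Step 1: H is diagonal, so H^(-1) * g = [-0.4987, 0.0546].
Step 2: g^T H^(-1) g = sum_i g_i^2 / H_ii
  = (-5.9844)^2/12 + (0.4916)^2/9
  = 2.9844 + 0.0269 = 3.0113
Step 3: Objective decrease = 0.5 * g^T H^(-1) g = 1.5056


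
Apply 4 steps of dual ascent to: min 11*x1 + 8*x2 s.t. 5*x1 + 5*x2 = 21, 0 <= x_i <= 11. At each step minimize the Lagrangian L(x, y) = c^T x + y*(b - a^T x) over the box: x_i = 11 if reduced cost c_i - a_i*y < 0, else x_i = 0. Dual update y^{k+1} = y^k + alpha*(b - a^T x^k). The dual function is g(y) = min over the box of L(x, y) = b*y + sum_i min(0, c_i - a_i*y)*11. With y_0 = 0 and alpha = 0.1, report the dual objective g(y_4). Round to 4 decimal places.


Dual ascent for LP: min 11*x1 + 8*x2, 5*x1 + 5*x2 = 21, 0 <= x_i <= 11
Step 1: y^k = 0.0, reduced costs: (11.0, 8.0)
  x^k = (0.0, 0.0), subgradient = b - a^T x = 21.0
  y^{k+1} = 0.0 + 0.1*21.0 = 2.1
Step 2: y^k = 2.1, reduced costs: (0.5, -2.5)
  x^k = (0.0, 11.0), subgradient = b - a^T x = -34.0
  y^{k+1} = 2.1 + 0.1*-34.0 = -1.3
Step 3: y^k = -1.3, reduced costs: (17.5, 14.5)
  x^k = (0.0, 0.0), subgradient = b - a^T x = 21.0
  y^{k+1} = -1.3 + 0.1*21.0 = 0.8
Step 4: y^k = 0.8, reduced costs: (7.0, 4.0)
  x^k = (0.0, 0.0), subgradient = b - a^T x = 21.0
  y^{k+1} = 0.8 + 0.1*21.0 = 2.9
Dual objective at y_4 = 2.9: reduced costs (-3.5, -6.5), box minimizer x = (11.0, 11.0)
g(y_4) = b*y + (c1 - a1*y)*x1 + (c2 - a2*y)*x2 = 21*2.9 + (-3.5)*11.0 + (-6.5)*11.0 = 60.9 - 38.5 - 71.5 = -49.1


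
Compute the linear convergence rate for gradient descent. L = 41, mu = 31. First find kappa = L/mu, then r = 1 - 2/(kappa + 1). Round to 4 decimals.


Step 1: Compute the condition number.
kappa = L/mu = 41/31 = 1.3226
Step 2: Compute the convergence rate.
r = 1 - 2/(kappa + 1) = 1 - 2*mu/(L + mu) = (L - mu)/(L + mu) = 10/72 = 0.1389


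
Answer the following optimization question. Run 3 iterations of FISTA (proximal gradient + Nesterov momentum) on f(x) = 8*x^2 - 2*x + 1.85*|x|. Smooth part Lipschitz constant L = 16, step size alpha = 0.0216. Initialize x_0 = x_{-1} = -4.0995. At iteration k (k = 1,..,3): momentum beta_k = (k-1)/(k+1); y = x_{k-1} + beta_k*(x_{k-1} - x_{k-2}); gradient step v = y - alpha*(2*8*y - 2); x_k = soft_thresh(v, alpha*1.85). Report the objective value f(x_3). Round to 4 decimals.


FISTA on f(x) = 8*x^2 - 2*x + 1.85*|x|
L = 16, alpha = 0.0216
Iteration 1: beta = 0.0, y = -4.0995 + 0.0*(-4.0995 + 4.0995) = -4.0995
  grad(y) = -67.592, v = y - alpha*grad = -2.6395
  prox(v) = soft_thresh(-2.6395, 0.04) = -2.5996
Iteration 2: beta = 0.3333, y = -2.5996 + 0.3333*(-2.5996 + 4.0995) = -2.0996
  grad(y) = -35.5931, v = y - alpha*grad = -1.3308
  prox(v) = soft_thresh(-1.3308, 0.04) = -1.2908
Iteration 3: beta = 0.5, y = -1.2908 + 0.5*(-1.2908 + 2.5996) = -0.6364
  grad(y) = -12.1828, v = y - alpha*grad = -0.3733
  prox(v) = soft_thresh(-0.3733, 0.04) = -0.3333
f(x_3) = 8*(-0.3333)^2 - 2*(-0.3333) + 1.85*|-0.3333| = 2.172


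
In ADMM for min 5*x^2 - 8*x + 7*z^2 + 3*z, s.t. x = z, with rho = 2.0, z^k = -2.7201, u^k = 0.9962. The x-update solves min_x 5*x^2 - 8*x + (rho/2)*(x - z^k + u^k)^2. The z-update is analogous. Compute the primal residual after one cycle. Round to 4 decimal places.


ADMM iteration with rho = 2.0, z^k = -2.7201, u^k = 0.9962
Step 1: x-update.
Minimize 5*x^2 - 8*x + (2.0/2)*(x + 2.7201 + 0.9962)^2
FOC: (2*5 + 2.0)*x = 8 + 2.0*(-2.7201 - 0.9962)
x^{k+1} = 0.0473
Step 2: z-update.
Minimize 7*z^2 + 3*z + (2.0/2)*(0.0473 - z + 0.9962)^2
FOC: (2*7 + 2.0)*z = -3 + 2.0*(0.0473 + 0.9962)
z^{k+1} = -0.0571
Step 3: u-update.
u^{k+1} = 0.9962 + 0.0473 + 0.0571 = 1.1005
Step 4: Primal residual = |0.0473 + 0.0571| = 0.1043
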